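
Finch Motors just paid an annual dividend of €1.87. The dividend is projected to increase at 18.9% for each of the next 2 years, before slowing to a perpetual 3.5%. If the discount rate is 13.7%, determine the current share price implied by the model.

Two-stage DDM. Project D₁…D_2 at 0.189, terminal growth 0.035, discount at r = 0.137.
D_1 = 2.2234
D_2 = 2.6437
Terminal value at t=2: TV = D_3/(r−g) = 2.7362/(0.137−0.035) = 26.8254
P₀ = 2.2234/(1+0.137)^1 + 2.6437/(1+0.137)^2 + 26.8254/(1+0.137)^2 = 24.7508

€24.75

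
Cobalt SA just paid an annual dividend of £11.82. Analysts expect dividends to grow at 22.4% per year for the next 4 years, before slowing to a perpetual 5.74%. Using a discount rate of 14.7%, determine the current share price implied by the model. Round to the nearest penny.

Two-stage DDM. Project D₁…D_4 at 0.224, terminal growth 0.0574, discount at r = 0.147.
D_1 = 14.4677
D_2 = 17.7084
D_3 = 21.6751
D_4 = 26.5304
Terminal value at t=4: TV = D_5/(r−g) = 28.0532/(0.147−0.0574) = 313.0938
P₀ = 14.4677/(1+0.147)^1 + 17.7084/(1+0.147)^2 + 21.6751/(1+0.147)^3 + 26.5304/(1+0.147)^4 + 313.0938/(1+0.147)^4 = 236.6584

£236.66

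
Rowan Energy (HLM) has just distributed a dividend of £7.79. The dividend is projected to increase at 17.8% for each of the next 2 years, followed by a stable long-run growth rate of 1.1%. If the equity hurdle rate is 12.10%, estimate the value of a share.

Two-stage DDM. Project D₁…D_2 at 0.178, terminal growth 0.011, discount at r = 0.121.
D_1 = 9.1766
D_2 = 10.8101
Terminal value at t=2: TV = D_3/(r−g) = 10.9290/(0.121−0.011) = 99.3543
P₀ = 9.1766/(1+0.121)^1 + 10.8101/(1+0.121)^2 + 99.3543/(1+0.121)^2 = 95.8518

£95.85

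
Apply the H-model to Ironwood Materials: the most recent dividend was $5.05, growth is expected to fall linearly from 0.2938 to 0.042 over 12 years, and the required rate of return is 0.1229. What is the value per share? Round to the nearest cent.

$159.35

H-model: P₀ = D₀[(1+g_L) + H(g_S−g_L)]/(r−g_L), with H = 12/2 = 6.
P₀ = 5.05 × [(1+0.042) + 6×(0.2938−0.042)] / (0.1229−0.042)
   = 5.05 × 2.5528 / 0.0809 = 159.3528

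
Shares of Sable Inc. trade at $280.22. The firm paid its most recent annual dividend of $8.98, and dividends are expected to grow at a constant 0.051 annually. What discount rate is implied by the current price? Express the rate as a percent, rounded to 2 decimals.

8.47%

Rearranging the constant-growth DDM: r = D₁/P₀ + g.
D₁ = 8.98 × (1 + 0.051) = 9.4380.
r = 9.4380 / 280.22 + 0.051 = 0.03368 + 0.051 = 0.08468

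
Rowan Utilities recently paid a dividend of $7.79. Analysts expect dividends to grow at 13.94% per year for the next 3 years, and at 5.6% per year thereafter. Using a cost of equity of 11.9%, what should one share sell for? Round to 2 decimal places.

$162.08

Two-stage DDM. Project D₁…D_3 at 0.1394, terminal growth 0.056, discount at r = 0.119.
D_1 = 8.8759
D_2 = 10.1132
D_3 = 11.5230
Terminal value at t=3: TV = D_4/(r−g) = 12.1683/(0.119−0.056) = 193.1477
P₀ = 8.8759/(1+0.119)^1 + 10.1132/(1+0.119)^2 + 11.5230/(1+0.119)^3 + 193.1477/(1+0.119)^3 = 162.0801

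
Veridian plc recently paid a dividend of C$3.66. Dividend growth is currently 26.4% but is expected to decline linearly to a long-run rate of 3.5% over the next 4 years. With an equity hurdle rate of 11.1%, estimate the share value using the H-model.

C$71.90

H-model: P₀ = D₀[(1+g_L) + H(g_S−g_L)]/(r−g_L), with H = 4/2 = 2.
P₀ = 3.66 × [(1+0.035) + 2×(0.264−0.035)] / (0.111−0.035)
   = 3.66 × 1.4930 / 0.076 = 71.8997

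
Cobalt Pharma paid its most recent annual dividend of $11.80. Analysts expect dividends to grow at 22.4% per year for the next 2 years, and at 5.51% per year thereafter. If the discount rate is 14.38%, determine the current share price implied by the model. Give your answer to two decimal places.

$186.88

Two-stage DDM. Project D₁…D_2 at 0.224, terminal growth 0.0551, discount at r = 0.1438.
D_1 = 14.4432
D_2 = 17.6785
Terminal value at t=2: TV = D_3/(r−g) = 18.6526/(0.1438−0.0551) = 210.2882
P₀ = 14.4432/(1+0.1438)^1 + 17.6785/(1+0.1438)^2 + 210.2882/(1+0.1438)^2 = 186.8767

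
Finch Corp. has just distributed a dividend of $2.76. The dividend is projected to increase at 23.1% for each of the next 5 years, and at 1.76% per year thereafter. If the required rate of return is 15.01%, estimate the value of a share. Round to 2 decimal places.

$46.78

Two-stage DDM. Project D₁…D_5 at 0.231, terminal growth 0.0176, discount at r = 0.1501.
D_1 = 3.3976
D_2 = 4.1824
D_3 = 5.1485
D_4 = 6.3378
D_5 = 7.8019
Terminal value at t=5: TV = D_6/(r−g) = 7.9392/(0.1501−0.0176) = 59.9184
P₀ = 3.3976/(1+0.1501)^1 + 4.1824/(1+0.1501)^2 + 5.1485/(1+0.1501)^3 + 6.3378/(1+0.1501)^4 + 7.8019/(1+0.1501)^5 + 59.9184/(1+0.1501)^5 = 46.7772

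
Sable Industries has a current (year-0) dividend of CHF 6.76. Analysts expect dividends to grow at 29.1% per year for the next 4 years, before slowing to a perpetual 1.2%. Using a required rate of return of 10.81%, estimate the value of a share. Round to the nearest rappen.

CHF 171.35

Two-stage DDM. Project D₁…D_4 at 0.291, terminal growth 0.012, discount at r = 0.1081.
D_1 = 8.7272
D_2 = 11.2668
D_3 = 14.5454
D_4 = 18.7781
Terminal value at t=4: TV = D_5/(r−g) = 19.0034/(0.1081−0.012) = 197.7465
P₀ = 8.7272/(1+0.1081)^1 + 11.2668/(1+0.1081)^2 + 14.5454/(1+0.1081)^3 + 18.7781/(1+0.1081)^4 + 197.7465/(1+0.1081)^4 = 171.3540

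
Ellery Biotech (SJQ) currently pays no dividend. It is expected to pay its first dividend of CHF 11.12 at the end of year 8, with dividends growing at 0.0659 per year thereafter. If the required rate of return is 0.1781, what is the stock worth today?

Deferred-dividend DDM. At t=7 the remaining stream is a growing perpetuity with first payment D_8 = 11.12.
V_7 = D_8/(r−g) = 11.12/(0.1781−0.0659) = 99.1087
P₀ = V_7/(1+r)^7 = 99.1087/(1+0.1781)^7 = 31.4657

CHF 31.47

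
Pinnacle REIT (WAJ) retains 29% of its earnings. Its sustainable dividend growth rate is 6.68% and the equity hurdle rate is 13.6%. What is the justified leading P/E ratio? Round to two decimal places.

Payout ratio b = 1 − 0.29 = 0.71.
Justified leading P/E = b/(r−g) = 0.71/(0.136−0.0668) = 10.2601

10.26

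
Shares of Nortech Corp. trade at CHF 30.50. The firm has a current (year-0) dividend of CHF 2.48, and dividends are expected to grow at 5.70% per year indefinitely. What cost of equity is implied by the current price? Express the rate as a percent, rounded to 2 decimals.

14.29%

Rearranging the constant-growth DDM: r = D₁/P₀ + g.
D₁ = 2.48 × (1 + 0.057) = 2.6214.
r = 2.6214 / 30.50 + 0.057 = 0.08595 + 0.057 = 0.14295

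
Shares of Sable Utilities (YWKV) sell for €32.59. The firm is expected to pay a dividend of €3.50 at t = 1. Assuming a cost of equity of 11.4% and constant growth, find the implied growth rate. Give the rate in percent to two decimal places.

0.66%

From P₀ = D₁/(r − g), the implied growth is g = r − D₁/P₀.
g = 0.114 − 3.50/32.59 = 0.114 − 0.10739 = 0.00661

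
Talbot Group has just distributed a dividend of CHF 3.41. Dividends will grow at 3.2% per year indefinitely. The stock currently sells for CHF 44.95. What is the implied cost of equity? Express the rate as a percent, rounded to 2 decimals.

11.03%

Rearranging the constant-growth DDM: r = D₁/P₀ + g.
D₁ = 3.41 × (1 + 0.032) = 3.5191.
r = 3.5191 / 44.95 + 0.032 = 0.07829 + 0.032 = 0.11029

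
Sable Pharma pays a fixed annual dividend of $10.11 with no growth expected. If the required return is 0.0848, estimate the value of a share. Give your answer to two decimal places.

Zero-growth DDM (perpetuity): P₀ = D/r = 10.11 / 0.0848 = 119.2217

$119.22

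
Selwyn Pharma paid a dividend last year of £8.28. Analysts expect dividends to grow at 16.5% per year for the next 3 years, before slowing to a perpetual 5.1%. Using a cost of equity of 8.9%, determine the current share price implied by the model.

Two-stage DDM. Project D₁…D_3 at 0.165, terminal growth 0.051, discount at r = 0.089.
D_1 = 9.6462
D_2 = 11.2378
D_3 = 13.0921
Terminal value at t=3: TV = D_4/(r−g) = 13.7598/(0.089−0.051) = 362.0989
P₀ = 9.6462/(1+0.089)^1 + 11.2378/(1+0.089)^2 + 13.0921/(1+0.089)^3 + 362.0989/(1+0.089)^3 = 308.8490

£308.85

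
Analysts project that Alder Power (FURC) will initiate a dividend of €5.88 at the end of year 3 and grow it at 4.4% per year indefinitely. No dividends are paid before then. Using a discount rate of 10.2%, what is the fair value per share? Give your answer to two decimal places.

€83.48

Deferred-dividend DDM. At t=2 the remaining stream is a growing perpetuity with first payment D_3 = 5.88.
V_2 = D_3/(r−g) = 5.88/(0.102−0.044) = 101.3793
P₀ = V_2/(1+r)^2 = 101.3793/(1+0.102)^2 = 83.4807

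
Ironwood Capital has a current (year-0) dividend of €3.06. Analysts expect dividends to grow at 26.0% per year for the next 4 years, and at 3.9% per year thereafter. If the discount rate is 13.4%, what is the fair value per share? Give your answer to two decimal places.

Two-stage DDM. Project D₁…D_4 at 0.26, terminal growth 0.039, discount at r = 0.134.
D_1 = 3.8556
D_2 = 4.8581
D_3 = 6.1212
D_4 = 7.7126
Terminal value at t=4: TV = D_5/(r−g) = 8.0134/(0.134−0.039) = 84.3520
P₀ = 3.8556/(1+0.134)^1 + 4.8581/(1+0.134)^2 + 6.1212/(1+0.134)^3 + 7.7126/(1+0.134)^4 + 84.3520/(1+0.134)^4 = 67.0478

€67.05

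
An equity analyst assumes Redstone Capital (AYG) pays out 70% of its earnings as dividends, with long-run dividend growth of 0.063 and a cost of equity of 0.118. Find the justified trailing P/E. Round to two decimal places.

13.53

Justified trailing P/E = b(1+g)/(r−g) = 0.70×(1+0.063)/(0.118−0.063) = 13.5291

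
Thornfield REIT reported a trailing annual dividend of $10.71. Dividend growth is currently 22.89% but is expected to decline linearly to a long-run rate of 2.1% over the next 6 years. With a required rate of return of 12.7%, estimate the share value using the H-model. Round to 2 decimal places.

H-model: P₀ = D₀[(1+g_L) + H(g_S−g_L)]/(r−g_L), with H = 6/2 = 3.
P₀ = 10.71 × [(1+0.021) + 3×(0.2289−0.021)] / (0.127−0.021)
   = 10.71 × 1.6447 / 0.106 = 166.1768

$166.18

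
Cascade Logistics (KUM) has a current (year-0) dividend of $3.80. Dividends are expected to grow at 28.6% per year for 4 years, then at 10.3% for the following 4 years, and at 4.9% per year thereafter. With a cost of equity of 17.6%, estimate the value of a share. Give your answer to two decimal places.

$72.40

Three-stage DDM. Project D₁…D_8; terminal Gordon value at t=8 with g = 0.049; discount at r = 0.176.
D_1 = 4.8868
D_2 = 6.2844
D_3 = 8.0818
D_4 = 10.3932
D_5 = 11.4637
D_6 = 12.6444
D_7 = 13.9468
D_8 = 15.3833
TV_8 = 16.1371/(0.176−0.049) = 127.0636
P₀ = Σ Dₜ/(1+r)ᵗ + TV_8/(1+r)^8 = 72.4031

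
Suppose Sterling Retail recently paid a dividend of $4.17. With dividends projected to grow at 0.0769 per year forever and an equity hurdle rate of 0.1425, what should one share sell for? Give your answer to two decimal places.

Gordon growth model: P₀ = D₁/(r − g). D₁ = 4.17 × (1 + 0.0769) = 4.4907.
P₀ = 4.4907 / (0.1425 − 0.0769) = 4.4907 / 0.0656 = 68.4554

$68.46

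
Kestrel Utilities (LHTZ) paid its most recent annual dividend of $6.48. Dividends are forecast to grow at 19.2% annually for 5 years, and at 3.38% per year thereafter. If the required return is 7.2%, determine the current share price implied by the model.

Two-stage DDM. Project D₁…D_5 at 0.192, terminal growth 0.0338, discount at r = 0.072.
D_1 = 7.7242
D_2 = 9.2072
D_3 = 10.9750
D_4 = 13.0822
D_5 = 15.5940
Terminal value at t=5: TV = D_6/(r−g) = 16.1210/(0.072−0.0338) = 422.0165
P₀ = 7.7242/(1+0.072)^1 + 9.2072/(1+0.072)^2 + 10.9750/(1+0.072)^3 + 13.0822/(1+0.072)^4 + 15.5940/(1+0.072)^5 + 422.0165/(1+0.072)^5 = 343.1427

$343.14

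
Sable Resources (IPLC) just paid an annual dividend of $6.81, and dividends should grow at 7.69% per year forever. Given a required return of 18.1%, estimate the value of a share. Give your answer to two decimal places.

Gordon growth model: P₀ = D₁/(r − g). D₁ = 6.81 × (1 + 0.0769) = 7.3337.
P₀ = 7.3337 / (0.181 − 0.0769) = 7.3337 / 0.1041 = 70.4485

$70.45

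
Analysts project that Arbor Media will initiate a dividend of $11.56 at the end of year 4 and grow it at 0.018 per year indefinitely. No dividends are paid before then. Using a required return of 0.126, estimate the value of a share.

Deferred-dividend DDM. At t=3 the remaining stream is a growing perpetuity with first payment D_4 = 11.56.
V_3 = D_4/(r−g) = 11.56/(0.126−0.018) = 107.0370
P₀ = V_3/(1+r)^3 = 107.0370/(1+0.126)^3 = 74.9754

$74.98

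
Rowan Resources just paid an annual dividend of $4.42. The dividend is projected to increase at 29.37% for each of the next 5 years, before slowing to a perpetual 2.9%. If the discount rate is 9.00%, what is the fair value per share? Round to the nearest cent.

$213.65

Two-stage DDM. Project D₁…D_5 at 0.2937, terminal growth 0.029, discount at r = 0.09.
D_1 = 5.7182
D_2 = 7.3976
D_3 = 9.5702
D_4 = 12.3810
D_5 = 16.0173
Terminal value at t=5: TV = D_6/(r−g) = 16.4818/(0.09−0.029) = 270.1940
P₀ = 5.7182/(1+0.09)^1 + 7.3976/(1+0.09)^2 + 9.5702/(1+0.09)^3 + 12.3810/(1+0.09)^4 + 16.0173/(1+0.09)^5 + 270.1940/(1+0.09)^5 = 213.6511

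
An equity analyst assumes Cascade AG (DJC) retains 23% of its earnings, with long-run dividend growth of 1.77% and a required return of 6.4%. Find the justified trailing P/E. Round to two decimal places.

16.93

Payout ratio b = 1 − 0.23 = 0.77.
Justified trailing P/E = b(1+g)/(r−g) = 0.77×(1+0.0177)/(0.064−0.0177) = 16.9250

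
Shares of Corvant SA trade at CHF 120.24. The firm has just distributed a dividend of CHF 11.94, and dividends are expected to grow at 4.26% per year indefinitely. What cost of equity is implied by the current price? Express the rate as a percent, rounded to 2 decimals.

Rearranging the constant-growth DDM: r = D₁/P₀ + g.
D₁ = 11.94 × (1 + 0.0426) = 12.4486.
r = 12.4486 / 120.24 + 0.0426 = 0.10353 + 0.0426 = 0.14613

14.61%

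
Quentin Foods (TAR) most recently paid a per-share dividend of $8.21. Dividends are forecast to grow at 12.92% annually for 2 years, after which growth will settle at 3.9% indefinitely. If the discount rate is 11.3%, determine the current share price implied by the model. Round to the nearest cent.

Two-stage DDM. Project D₁…D_2 at 0.1292, terminal growth 0.039, discount at r = 0.113.
D_1 = 9.2707
D_2 = 10.4685
Terminal value at t=2: TV = D_3/(r−g) = 10.8768/(0.113−0.039) = 146.9835
P₀ = 9.2707/(1+0.113)^1 + 10.4685/(1+0.113)^2 + 146.9835/(1+0.113)^2 = 135.4331

$135.43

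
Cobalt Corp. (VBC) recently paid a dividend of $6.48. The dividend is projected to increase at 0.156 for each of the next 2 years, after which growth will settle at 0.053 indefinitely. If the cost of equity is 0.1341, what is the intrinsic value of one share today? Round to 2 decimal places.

$100.75

Two-stage DDM. Project D₁…D_2 at 0.156, terminal growth 0.053, discount at r = 0.1341.
D_1 = 7.4909
D_2 = 8.6595
Terminal value at t=2: TV = D_3/(r−g) = 9.1184/(0.1341−0.053) = 112.4341
P₀ = 7.4909/(1+0.1341)^1 + 8.6595/(1+0.1341)^2 + 112.4341/(1+0.1341)^2 = 100.7547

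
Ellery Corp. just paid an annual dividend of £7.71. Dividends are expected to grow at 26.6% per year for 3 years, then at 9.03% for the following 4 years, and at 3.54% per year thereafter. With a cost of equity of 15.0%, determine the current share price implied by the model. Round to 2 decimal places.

£139.28

Three-stage DDM. Project D₁…D_7; terminal Gordon value at t=7 with g = 0.0354; discount at r = 0.15.
D_1 = 9.7609
D_2 = 12.3572
D_3 = 15.6443
D_4 = 17.0570
D_5 = 18.5972
D_6 = 20.2765
D_7 = 22.1075
TV_7 = 22.8901/(0.15−0.0354) = 199.7391
P₀ = Σ Dₜ/(1+r)ᵗ + TV_7/(1+r)^7 = 139.2828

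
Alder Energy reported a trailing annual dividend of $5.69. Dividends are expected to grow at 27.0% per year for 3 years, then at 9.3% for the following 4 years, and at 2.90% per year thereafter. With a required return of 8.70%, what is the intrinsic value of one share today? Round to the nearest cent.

Three-stage DDM. Project D₁…D_7; terminal Gordon value at t=7 with g = 0.029; discount at r = 0.087.
D_1 = 7.2263
D_2 = 9.1774
D_3 = 11.6553
D_4 = 12.7392
D_5 = 13.9240
D_6 = 15.2189
D_7 = 16.6343
TV_7 = 17.1167/(0.087−0.029) = 295.1151
P₀ = Σ Dₜ/(1+r)ᵗ + TV_7/(1+r)^7 = 224.8754

$224.88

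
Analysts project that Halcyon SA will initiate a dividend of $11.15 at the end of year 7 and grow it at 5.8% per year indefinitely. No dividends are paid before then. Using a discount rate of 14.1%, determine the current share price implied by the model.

Deferred-dividend DDM. At t=6 the remaining stream is a growing perpetuity with first payment D_7 = 11.15.
V_6 = D_7/(r−g) = 11.15/(0.141−0.058) = 134.3373
P₀ = V_6/(1+r)^6 = 134.3373/(1+0.141)^6 = 60.8812

$60.88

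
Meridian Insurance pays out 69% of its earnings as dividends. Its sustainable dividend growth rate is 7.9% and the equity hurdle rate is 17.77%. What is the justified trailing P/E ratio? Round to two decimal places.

Justified trailing P/E = b(1+g)/(r−g) = 0.69×(1+0.079)/(0.1777−0.079) = 7.5432

7.54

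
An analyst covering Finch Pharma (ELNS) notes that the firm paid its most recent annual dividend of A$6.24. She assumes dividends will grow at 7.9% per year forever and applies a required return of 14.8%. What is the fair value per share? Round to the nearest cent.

A$97.58

Gordon growth model: P₀ = D₁/(r − g). D₁ = 6.24 × (1 + 0.079) = 6.7330.
P₀ = 6.7330 / (0.148 − 0.079) = 6.7330 / 0.069 = 97.5791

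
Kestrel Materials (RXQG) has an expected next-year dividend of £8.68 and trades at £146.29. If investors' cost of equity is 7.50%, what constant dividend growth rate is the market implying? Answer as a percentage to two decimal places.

From P₀ = D₁/(r − g), the implied growth is g = r − D₁/P₀.
g = 0.075 − 8.68/146.29 = 0.075 − 0.05933 = 0.01567

1.57%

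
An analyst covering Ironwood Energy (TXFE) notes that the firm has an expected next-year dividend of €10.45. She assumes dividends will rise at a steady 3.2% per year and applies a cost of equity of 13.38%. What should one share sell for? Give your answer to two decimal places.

Gordon growth model: P₀ = D₁/(r − g), with D₁ = 10.45 given directly.
P₀ = 10.4500 / (0.1338 − 0.032) = 10.4500 / 0.1018 = 102.6523

€102.65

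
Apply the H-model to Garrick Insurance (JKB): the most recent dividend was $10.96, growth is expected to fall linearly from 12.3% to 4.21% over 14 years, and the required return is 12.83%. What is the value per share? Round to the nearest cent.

$204.50

H-model: P₀ = D₀[(1+g_L) + H(g_S−g_L)]/(r−g_L), with H = 14/2 = 7.
P₀ = 10.96 × [(1+0.0421) + 7×(0.123−0.0421)] / (0.1283−0.0421)
   = 10.96 × 1.6084 / 0.0862 = 204.5019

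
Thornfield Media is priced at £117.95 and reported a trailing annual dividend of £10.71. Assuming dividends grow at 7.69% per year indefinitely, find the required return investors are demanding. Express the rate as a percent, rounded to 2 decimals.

17.47%

Rearranging the constant-growth DDM: r = D₁/P₀ + g.
D₁ = 10.71 × (1 + 0.0769) = 11.5336.
r = 11.5336 / 117.95 + 0.0769 = 0.09778 + 0.0769 = 0.17468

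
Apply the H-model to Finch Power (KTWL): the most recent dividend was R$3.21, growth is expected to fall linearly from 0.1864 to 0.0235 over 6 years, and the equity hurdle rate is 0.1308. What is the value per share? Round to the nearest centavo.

H-model: P₀ = D₀[(1+g_L) + H(g_S−g_L)]/(r−g_L), with H = 6/2 = 3.
P₀ = 3.21 × [(1+0.0235) + 3×(0.1864−0.0235)] / (0.1308−0.0235)
   = 3.21 × 1.5122 / 0.1073 = 45.2392

R$45.24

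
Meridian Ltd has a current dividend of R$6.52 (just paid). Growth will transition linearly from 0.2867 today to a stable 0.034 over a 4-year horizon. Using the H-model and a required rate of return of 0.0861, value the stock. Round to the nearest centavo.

H-model: P₀ = D₀[(1+g_L) + H(g_S−g_L)]/(r−g_L), with H = 4/2 = 2.
P₀ = 6.52 × [(1+0.034) + 2×(0.2867−0.034)] / (0.0861−0.034)
   = 6.52 × 1.5394 / 0.0521 = 192.6466

R$192.65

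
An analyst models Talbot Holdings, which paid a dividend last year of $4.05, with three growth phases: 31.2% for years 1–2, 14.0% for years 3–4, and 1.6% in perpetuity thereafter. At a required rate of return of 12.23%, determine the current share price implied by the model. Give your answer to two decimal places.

Three-stage DDM. Project D₁…D_4; terminal Gordon value at t=4 with g = 0.016; discount at r = 0.1223.
D_1 = 5.3136
D_2 = 6.9714
D_3 = 7.9474
D_4 = 9.0601
TV_4 = 9.2050/(0.1223−0.016) = 86.5950
P₀ = Σ Dₜ/(1+r)ᵗ + TV_4/(1+r)^4 = 76.1853

$76.19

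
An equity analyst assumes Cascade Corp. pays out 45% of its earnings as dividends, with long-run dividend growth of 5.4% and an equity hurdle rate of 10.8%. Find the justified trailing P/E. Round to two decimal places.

Justified trailing P/E = b(1+g)/(r−g) = 0.45×(1+0.054)/(0.108−0.054) = 8.7833

8.78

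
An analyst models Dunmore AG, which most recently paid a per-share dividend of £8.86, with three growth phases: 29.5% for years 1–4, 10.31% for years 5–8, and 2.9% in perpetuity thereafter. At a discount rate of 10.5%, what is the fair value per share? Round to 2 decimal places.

Three-stage DDM. Project D₁…D_8; terminal Gordon value at t=8 with g = 0.029; discount at r = 0.105.
D_1 = 11.4737
D_2 = 14.8584
D_3 = 19.2417
D_4 = 24.9180
D_5 = 27.4870
D_6 = 30.3209
D_7 = 33.4470
D_8 = 36.8954
TV_8 = 37.9654/(0.105−0.029) = 499.5444
P₀ = Σ Dₜ/(1+r)ᵗ + TV_8/(1+r)^8 = 344.8310

£344.83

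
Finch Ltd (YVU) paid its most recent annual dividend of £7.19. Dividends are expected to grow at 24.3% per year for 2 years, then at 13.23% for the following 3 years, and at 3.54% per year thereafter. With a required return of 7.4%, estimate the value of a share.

Three-stage DDM. Project D₁…D_5; terminal Gordon value at t=5 with g = 0.0354; discount at r = 0.074.
D_1 = 8.9372
D_2 = 11.1089
D_3 = 12.5786
D_4 = 14.2428
D_5 = 16.1271
TV_5 = 16.6980/(0.074−0.0354) = 432.5900
P₀ = Σ Dₜ/(1+r)ᵗ + TV_5/(1+r)^5 = 352.8262

£352.83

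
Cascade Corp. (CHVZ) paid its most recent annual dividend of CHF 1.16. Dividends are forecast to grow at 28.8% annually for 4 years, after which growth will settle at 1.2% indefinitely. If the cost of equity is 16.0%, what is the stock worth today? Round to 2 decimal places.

Two-stage DDM. Project D₁…D_4 at 0.288, terminal growth 0.012, discount at r = 0.16.
D_1 = 1.4941
D_2 = 1.9244
D_3 = 2.4786
D_4 = 3.1924
Terminal value at t=4: TV = D_5/(r−g) = 3.2307/(0.16−0.012) = 21.8293
P₀ = 1.4941/(1+0.16)^1 + 1.9244/(1+0.16)^2 + 2.4786/(1+0.16)^3 + 3.1924/(1+0.16)^4 + 21.8293/(1+0.16)^4 = 18.1253

CHF 18.13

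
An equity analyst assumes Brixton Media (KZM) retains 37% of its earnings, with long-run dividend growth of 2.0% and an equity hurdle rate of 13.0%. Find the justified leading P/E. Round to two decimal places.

5.73

Payout ratio b = 1 − 0.37 = 0.63.
Justified leading P/E = b/(r−g) = 0.63/(0.13−0.02) = 5.7273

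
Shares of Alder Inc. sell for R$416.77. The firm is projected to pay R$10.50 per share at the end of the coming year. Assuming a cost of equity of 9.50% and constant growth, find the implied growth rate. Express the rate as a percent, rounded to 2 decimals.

From P₀ = D₁/(r − g), the implied growth is g = r − D₁/P₀.
g = 0.095 − 10.50/416.77 = 0.095 − 0.02519 = 0.06981

6.98%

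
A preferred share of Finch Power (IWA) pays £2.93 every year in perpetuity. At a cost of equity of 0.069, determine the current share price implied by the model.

Zero-growth DDM (perpetuity): P₀ = D/r = 2.93 / 0.069 = 42.4638

£42.46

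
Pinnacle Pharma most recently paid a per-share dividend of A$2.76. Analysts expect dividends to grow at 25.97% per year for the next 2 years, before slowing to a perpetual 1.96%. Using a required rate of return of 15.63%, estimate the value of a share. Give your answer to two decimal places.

A$30.71

Two-stage DDM. Project D₁…D_2 at 0.2597, terminal growth 0.0196, discount at r = 0.1563.
D_1 = 3.4768
D_2 = 4.3797
Terminal value at t=2: TV = D_3/(r−g) = 4.4655/(0.1563−0.0196) = 32.6667
P₀ = 3.4768/(1+0.1563)^1 + 4.3797/(1+0.1563)^2 + 32.6667/(1+0.1563)^2 = 30.7148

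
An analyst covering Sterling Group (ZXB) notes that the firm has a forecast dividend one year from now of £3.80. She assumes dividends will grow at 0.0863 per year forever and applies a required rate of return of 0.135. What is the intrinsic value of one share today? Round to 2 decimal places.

Gordon growth model: P₀ = D₁/(r − g), with D₁ = 3.80 given directly.
P₀ = 3.8000 / (0.135 − 0.0863) = 3.8000 / 0.0487 = 78.0287

£78.03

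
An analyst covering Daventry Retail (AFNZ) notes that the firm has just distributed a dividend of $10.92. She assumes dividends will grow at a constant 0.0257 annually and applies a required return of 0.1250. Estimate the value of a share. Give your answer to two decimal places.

$112.80

Gordon growth model: P₀ = D₁/(r − g). D₁ = 10.92 × (1 + 0.0257) = 11.2006.
P₀ = 11.2006 / (0.125 − 0.0257) = 11.2006 / 0.0993 = 112.7960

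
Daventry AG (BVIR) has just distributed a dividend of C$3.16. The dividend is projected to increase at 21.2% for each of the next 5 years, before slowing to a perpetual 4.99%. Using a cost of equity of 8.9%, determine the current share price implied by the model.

C$166.92

Two-stage DDM. Project D₁…D_5 at 0.212, terminal growth 0.0499, discount at r = 0.089.
D_1 = 3.8299
D_2 = 4.6419
D_3 = 5.6259
D_4 = 6.8186
D_5 = 8.2642
Terminal value at t=5: TV = D_6/(r−g) = 8.6766/(0.089−0.0499) = 221.9072
P₀ = 3.8299/(1+0.089)^1 + 4.6419/(1+0.089)^2 + 5.6259/(1+0.089)^3 + 6.8186/(1+0.089)^4 + 8.2642/(1+0.089)^5 + 221.9072/(1+0.089)^5 = 166.9193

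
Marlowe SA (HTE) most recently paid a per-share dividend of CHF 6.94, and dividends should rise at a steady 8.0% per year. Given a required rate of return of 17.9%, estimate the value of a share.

Gordon growth model: P₀ = D₁/(r − g). D₁ = 6.94 × (1 + 0.08) = 7.4952.
P₀ = 7.4952 / (0.179 − 0.08) = 7.4952 / 0.099 = 75.7091

CHF 75.71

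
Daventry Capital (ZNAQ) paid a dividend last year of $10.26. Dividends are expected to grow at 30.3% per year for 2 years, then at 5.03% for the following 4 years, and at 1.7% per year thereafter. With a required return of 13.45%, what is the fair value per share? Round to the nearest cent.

$156.18

Three-stage DDM. Project D₁…D_6; terminal Gordon value at t=6 with g = 0.017; discount at r = 0.1345.
D_1 = 13.3688
D_2 = 17.4195
D_3 = 18.2957
D_4 = 19.2160
D_5 = 20.1826
D_6 = 21.1977
TV_6 = 21.5581/(0.1345−0.017) = 183.4732
P₀ = Σ Dₜ/(1+r)ᵗ + TV_6/(1+r)^6 = 156.1766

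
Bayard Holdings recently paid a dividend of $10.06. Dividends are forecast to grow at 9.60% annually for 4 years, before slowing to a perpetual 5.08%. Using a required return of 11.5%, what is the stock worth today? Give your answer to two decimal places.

$192.27

Two-stage DDM. Project D₁…D_4 at 0.096, terminal growth 0.0508, discount at r = 0.115.
D_1 = 11.0258
D_2 = 12.0842
D_3 = 13.2443
D_4 = 14.5158
Terminal value at t=4: TV = D_5/(r−g) = 15.2532/(0.115−0.0508) = 237.5884
P₀ = 11.0258/(1+0.115)^1 + 12.0842/(1+0.115)^2 + 13.2443/(1+0.115)^3 + 14.5158/(1+0.115)^4 + 237.5884/(1+0.115)^4 = 192.2731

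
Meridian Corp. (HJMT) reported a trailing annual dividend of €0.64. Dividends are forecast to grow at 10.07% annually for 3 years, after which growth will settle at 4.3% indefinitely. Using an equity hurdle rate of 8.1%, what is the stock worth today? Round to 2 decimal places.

€20.54

Two-stage DDM. Project D₁…D_3 at 0.1007, terminal growth 0.043, discount at r = 0.081.
D_1 = 0.7044
D_2 = 0.7754
D_3 = 0.8535
Terminal value at t=3: TV = D_4/(r−g) = 0.8902/(0.081−0.043) = 23.4254
P₀ = 0.7044/(1+0.081)^1 + 0.7754/(1+0.081)^2 + 0.8535/(1+0.081)^3 + 23.4254/(1+0.081)^3 = 20.5351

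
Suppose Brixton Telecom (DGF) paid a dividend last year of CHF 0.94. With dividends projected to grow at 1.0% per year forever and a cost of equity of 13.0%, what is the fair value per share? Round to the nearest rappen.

CHF 7.91

Gordon growth model: P₀ = D₁/(r − g). D₁ = 0.94 × (1 + 0.01) = 0.9494.
P₀ = 0.9494 / (0.13 − 0.01) = 0.9494 / 0.12 = 7.9117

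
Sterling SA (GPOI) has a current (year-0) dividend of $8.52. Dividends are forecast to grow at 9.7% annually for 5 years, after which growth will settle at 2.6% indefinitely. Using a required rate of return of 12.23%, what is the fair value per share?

$120.80

Two-stage DDM. Project D₁…D_5 at 0.097, terminal growth 0.026, discount at r = 0.1223.
D_1 = 9.3464
D_2 = 10.2530
D_3 = 11.2476
D_4 = 12.3386
D_5 = 13.5355
Terminal value at t=5: TV = D_6/(r−g) = 13.8874/(0.1223−0.026) = 144.2095
P₀ = 9.3464/(1+0.1223)^1 + 10.2530/(1+0.1223)^2 + 11.2476/(1+0.1223)^3 + 12.3386/(1+0.1223)^4 + 13.5355/(1+0.1223)^5 + 144.2095/(1+0.1223)^5 = 120.7974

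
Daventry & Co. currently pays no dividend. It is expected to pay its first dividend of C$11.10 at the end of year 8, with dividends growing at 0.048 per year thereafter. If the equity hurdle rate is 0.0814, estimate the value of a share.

Deferred-dividend DDM. At t=7 the remaining stream is a growing perpetuity with first payment D_8 = 11.10.
V_7 = D_8/(r−g) = 11.10/(0.0814−0.048) = 332.3353
P₀ = V_7/(1+r)^7 = 332.3353/(1+0.0814)^7 = 192.1640

C$192.16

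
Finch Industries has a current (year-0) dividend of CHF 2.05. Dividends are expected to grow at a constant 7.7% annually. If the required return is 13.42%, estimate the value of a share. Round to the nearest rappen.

CHF 38.60

Gordon growth model: P₀ = D₁/(r − g). D₁ = 2.05 × (1 + 0.077) = 2.2078.
P₀ = 2.2078 / (0.1342 − 0.077) = 2.2078 / 0.0572 = 38.5988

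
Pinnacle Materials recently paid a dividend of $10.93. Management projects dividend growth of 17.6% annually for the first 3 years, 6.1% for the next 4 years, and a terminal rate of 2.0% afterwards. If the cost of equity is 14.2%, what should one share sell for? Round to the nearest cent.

Three-stage DDM. Project D₁…D_7; terminal Gordon value at t=7 with g = 0.02; discount at r = 0.142.
D_1 = 12.8537
D_2 = 15.1159
D_3 = 17.7763
D_4 = 18.8607
D_5 = 20.0112
D_6 = 21.2319
D_7 = 22.5270
TV_7 = 22.9776/(0.142−0.02) = 188.3406
P₀ = Σ Dₜ/(1+r)ᵗ + TV_7/(1+r)^7 = 148.9877

$148.99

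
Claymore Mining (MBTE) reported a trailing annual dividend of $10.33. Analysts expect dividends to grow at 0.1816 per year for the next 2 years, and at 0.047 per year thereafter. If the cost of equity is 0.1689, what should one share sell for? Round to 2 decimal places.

$111.66

Two-stage DDM. Project D₁…D_2 at 0.1816, terminal growth 0.047, discount at r = 0.1689.
D_1 = 12.2059
D_2 = 14.4225
Terminal value at t=2: TV = D_3/(r−g) = 15.1004/(0.1689−0.047) = 123.8752
P₀ = 12.2059/(1+0.1689)^1 + 14.4225/(1+0.1689)^2 + 123.8752/(1+0.1689)^2 = 111.6608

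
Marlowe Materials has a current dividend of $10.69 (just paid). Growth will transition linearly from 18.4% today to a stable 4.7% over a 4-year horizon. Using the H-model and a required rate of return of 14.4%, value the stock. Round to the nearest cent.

$145.58

H-model: P₀ = D₀[(1+g_L) + H(g_S−g_L)]/(r−g_L), with H = 4/2 = 2.
P₀ = 10.69 × [(1+0.047) + 2×(0.184−0.047)] / (0.144−0.047)
   = 10.69 × 1.3210 / 0.097 = 145.5824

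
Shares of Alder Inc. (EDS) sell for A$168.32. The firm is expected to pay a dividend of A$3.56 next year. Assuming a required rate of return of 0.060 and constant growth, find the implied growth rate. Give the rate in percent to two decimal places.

From P₀ = D₁/(r − g), the implied growth is g = r − D₁/P₀.
g = 0.06 − 3.56/168.32 = 0.06 − 0.02115 = 0.03885

3.88%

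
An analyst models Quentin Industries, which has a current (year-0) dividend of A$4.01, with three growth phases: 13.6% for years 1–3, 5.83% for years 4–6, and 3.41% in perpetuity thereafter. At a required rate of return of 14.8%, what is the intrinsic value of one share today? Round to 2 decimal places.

Three-stage DDM. Project D₁…D_6; terminal Gordon value at t=6 with g = 0.0341; discount at r = 0.148.
D_1 = 4.5554
D_2 = 5.1749
D_3 = 5.8787
D_4 = 6.2214
D_5 = 6.5841
D_6 = 6.9680
TV_6 = 7.2056/(0.148−0.0341) = 63.2622
P₀ = Σ Dₜ/(1+r)ᵗ + TV_6/(1+r)^6 = 49.3455

A$49.35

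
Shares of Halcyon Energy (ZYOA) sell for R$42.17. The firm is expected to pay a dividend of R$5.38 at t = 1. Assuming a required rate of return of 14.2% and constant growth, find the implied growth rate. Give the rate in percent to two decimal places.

1.44%

From P₀ = D₁/(r − g), the implied growth is g = r − D₁/P₀.
g = 0.142 − 5.38/42.17 = 0.142 − 0.12758 = 0.01442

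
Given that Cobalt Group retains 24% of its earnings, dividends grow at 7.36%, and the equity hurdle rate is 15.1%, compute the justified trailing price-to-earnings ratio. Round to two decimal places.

Payout ratio b = 1 − 0.24 = 0.76.
Justified trailing P/E = b(1+g)/(r−g) = 0.76×(1+0.0736)/(0.151−0.0736) = 10.5418

10.54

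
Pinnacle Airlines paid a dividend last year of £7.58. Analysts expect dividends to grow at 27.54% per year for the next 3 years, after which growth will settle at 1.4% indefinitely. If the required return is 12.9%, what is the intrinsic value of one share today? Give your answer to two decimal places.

£125.52

Two-stage DDM. Project D₁…D_3 at 0.2754, terminal growth 0.014, discount at r = 0.129.
D_1 = 9.6675
D_2 = 12.3300
D_3 = 15.7256
Terminal value at t=3: TV = D_4/(r−g) = 15.9458/(0.129−0.014) = 138.6592
P₀ = 9.6675/(1+0.129)^1 + 12.3300/(1+0.129)^2 + 15.7256/(1+0.129)^3 + 138.6592/(1+0.129)^3 = 125.5172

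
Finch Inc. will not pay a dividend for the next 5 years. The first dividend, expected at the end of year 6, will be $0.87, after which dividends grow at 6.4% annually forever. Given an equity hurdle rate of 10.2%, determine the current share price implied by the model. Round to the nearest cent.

Deferred-dividend DDM. At t=5 the remaining stream is a growing perpetuity with first payment D_6 = 0.87.
V_5 = D_6/(r−g) = 0.87/(0.102−0.064) = 22.8947
P₀ = V_5/(1+r)^5 = 22.8947/(1+0.102)^5 = 14.0873

$14.09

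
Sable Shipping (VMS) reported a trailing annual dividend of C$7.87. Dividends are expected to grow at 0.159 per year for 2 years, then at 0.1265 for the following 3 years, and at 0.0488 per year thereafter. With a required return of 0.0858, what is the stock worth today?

Three-stage DDM. Project D₁…D_5; terminal Gordon value at t=5 with g = 0.0488; discount at r = 0.0858.
D_1 = 9.1213
D_2 = 10.5716
D_3 = 11.9089
D_4 = 13.4154
D_5 = 15.1125
TV_5 = 15.8499/(0.0858−0.0488) = 428.3770
P₀ = Σ Dₜ/(1+r)ᵗ + TV_5/(1+r)^5 = 330.1779

C$330.18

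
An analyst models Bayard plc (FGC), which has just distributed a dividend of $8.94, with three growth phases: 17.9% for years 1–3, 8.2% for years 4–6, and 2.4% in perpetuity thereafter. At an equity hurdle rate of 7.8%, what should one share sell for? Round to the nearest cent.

Three-stage DDM. Project D₁…D_6; terminal Gordon value at t=6 with g = 0.024; discount at r = 0.078.
D_1 = 10.5403
D_2 = 12.4270
D_3 = 14.6514
D_4 = 15.8528
D_5 = 17.1527
D_6 = 18.5593
TV_6 = 19.0047/(0.078−0.024) = 351.9386
P₀ = Σ Dₜ/(1+r)ᵗ + TV_6/(1+r)^6 = 291.7760

$291.78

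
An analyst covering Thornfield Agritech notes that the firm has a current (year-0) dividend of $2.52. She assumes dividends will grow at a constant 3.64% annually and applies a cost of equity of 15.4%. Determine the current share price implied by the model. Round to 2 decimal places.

Gordon growth model: P₀ = D₁/(r − g). D₁ = 2.52 × (1 + 0.0364) = 2.6117.
P₀ = 2.6117 / (0.154 − 0.0364) = 2.6117 / 0.1176 = 22.2086

$22.21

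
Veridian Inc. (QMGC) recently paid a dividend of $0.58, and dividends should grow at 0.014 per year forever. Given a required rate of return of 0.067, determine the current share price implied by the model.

$11.10

Gordon growth model: P₀ = D₁/(r − g). D₁ = 0.58 × (1 + 0.014) = 0.5881.
P₀ = 0.5881 / (0.067 − 0.014) = 0.5881 / 0.053 = 11.0966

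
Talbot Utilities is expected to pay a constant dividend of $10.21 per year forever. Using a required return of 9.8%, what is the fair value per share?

$104.18

Zero-growth DDM (perpetuity): P₀ = D/r = 10.21 / 0.098 = 104.1837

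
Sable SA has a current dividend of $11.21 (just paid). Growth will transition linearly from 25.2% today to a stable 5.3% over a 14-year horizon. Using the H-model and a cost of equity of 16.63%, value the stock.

H-model: P₀ = D₀[(1+g_L) + H(g_S−g_L)]/(r−g_L), with H = 14/2 = 7.
P₀ = 11.21 × [(1+0.053) + 7×(0.252−0.053)] / (0.1663−0.053)
   = 11.21 × 2.4460 / 0.1133 = 242.0094

$242.01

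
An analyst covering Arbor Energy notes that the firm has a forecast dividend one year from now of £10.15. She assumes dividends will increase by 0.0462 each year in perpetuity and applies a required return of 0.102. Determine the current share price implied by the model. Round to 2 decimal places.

£181.90

Gordon growth model: P₀ = D₁/(r − g), with D₁ = 10.15 given directly.
P₀ = 10.1500 / (0.102 − 0.0462) = 10.1500 / 0.0558 = 181.8996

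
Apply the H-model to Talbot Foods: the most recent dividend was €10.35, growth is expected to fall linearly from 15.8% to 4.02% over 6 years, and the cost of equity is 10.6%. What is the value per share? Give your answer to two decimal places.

H-model: P₀ = D₀[(1+g_L) + H(g_S−g_L)]/(r−g_L), with H = 6/2 = 3.
P₀ = 10.35 × [(1+0.0402) + 3×(0.158−0.0402)] / (0.106−0.0402)
   = 10.35 × 1.3936 / 0.0658 = 219.2061

€219.21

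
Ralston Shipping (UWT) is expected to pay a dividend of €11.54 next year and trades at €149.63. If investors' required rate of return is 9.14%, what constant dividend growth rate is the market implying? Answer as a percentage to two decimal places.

From P₀ = D₁/(r − g), the implied growth is g = r − D₁/P₀.
g = 0.0914 − 11.54/149.63 = 0.0914 − 0.07712 = 0.01428

1.43%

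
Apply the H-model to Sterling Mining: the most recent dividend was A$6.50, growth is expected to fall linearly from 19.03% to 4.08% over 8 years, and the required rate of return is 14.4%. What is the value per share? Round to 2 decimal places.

A$103.22

H-model: P₀ = D₀[(1+g_L) + H(g_S−g_L)]/(r−g_L), with H = 8/2 = 4.
P₀ = 6.50 × [(1+0.0408) + 4×(0.1903−0.0408)] / (0.144−0.0408)
   = 6.50 × 1.6388 / 0.1032 = 103.2190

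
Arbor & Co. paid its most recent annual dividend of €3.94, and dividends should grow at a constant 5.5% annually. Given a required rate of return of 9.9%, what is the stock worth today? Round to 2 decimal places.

Gordon growth model: P₀ = D₁/(r − g). D₁ = 3.94 × (1 + 0.055) = 4.1567.
P₀ = 4.1567 / (0.099 − 0.055) = 4.1567 / 0.044 = 94.4705

€94.47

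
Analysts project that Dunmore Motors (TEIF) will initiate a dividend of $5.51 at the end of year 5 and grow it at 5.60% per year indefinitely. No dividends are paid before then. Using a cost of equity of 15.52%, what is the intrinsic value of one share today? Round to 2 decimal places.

$31.19

Deferred-dividend DDM. At t=4 the remaining stream is a growing perpetuity with first payment D_5 = 5.51.
V_4 = D_5/(r−g) = 5.51/(0.1552−0.056) = 55.5444
P₀ = V_4/(1+r)^4 = 55.5444/(1+0.1552)^4 = 31.1897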